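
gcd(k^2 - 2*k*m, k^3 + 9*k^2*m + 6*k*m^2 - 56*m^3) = k - 2*m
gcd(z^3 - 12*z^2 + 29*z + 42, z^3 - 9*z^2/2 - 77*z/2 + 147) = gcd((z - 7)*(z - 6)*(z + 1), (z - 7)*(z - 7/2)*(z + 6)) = z - 7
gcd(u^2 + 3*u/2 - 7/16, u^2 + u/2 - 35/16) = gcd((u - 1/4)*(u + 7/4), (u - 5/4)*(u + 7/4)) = u + 7/4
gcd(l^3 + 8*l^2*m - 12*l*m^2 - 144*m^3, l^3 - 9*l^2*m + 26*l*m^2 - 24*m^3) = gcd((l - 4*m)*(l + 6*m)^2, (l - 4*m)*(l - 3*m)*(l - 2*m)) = l - 4*m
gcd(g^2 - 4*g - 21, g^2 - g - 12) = g + 3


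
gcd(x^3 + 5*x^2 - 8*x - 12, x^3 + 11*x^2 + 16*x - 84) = x^2 + 4*x - 12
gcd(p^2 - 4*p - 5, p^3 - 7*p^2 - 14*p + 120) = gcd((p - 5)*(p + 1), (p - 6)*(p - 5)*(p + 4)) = p - 5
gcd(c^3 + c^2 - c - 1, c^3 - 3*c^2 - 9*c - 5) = c^2 + 2*c + 1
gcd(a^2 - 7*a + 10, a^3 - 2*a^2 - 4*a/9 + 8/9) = a - 2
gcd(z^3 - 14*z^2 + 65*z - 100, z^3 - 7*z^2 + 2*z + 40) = z^2 - 9*z + 20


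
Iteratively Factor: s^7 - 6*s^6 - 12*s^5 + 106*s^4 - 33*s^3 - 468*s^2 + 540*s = (s - 2)*(s^6 - 4*s^5 - 20*s^4 + 66*s^3 + 99*s^2 - 270*s) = (s - 2)*(s + 3)*(s^5 - 7*s^4 + s^3 + 63*s^2 - 90*s) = (s - 2)*(s + 3)^2*(s^4 - 10*s^3 + 31*s^2 - 30*s) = (s - 2)^2*(s + 3)^2*(s^3 - 8*s^2 + 15*s) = (s - 5)*(s - 2)^2*(s + 3)^2*(s^2 - 3*s) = s*(s - 5)*(s - 2)^2*(s + 3)^2*(s - 3)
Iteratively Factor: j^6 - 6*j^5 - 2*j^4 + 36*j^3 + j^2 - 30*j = (j + 2)*(j^5 - 8*j^4 + 14*j^3 + 8*j^2 - 15*j) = (j + 1)*(j + 2)*(j^4 - 9*j^3 + 23*j^2 - 15*j) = (j - 1)*(j + 1)*(j + 2)*(j^3 - 8*j^2 + 15*j) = j*(j - 1)*(j + 1)*(j + 2)*(j^2 - 8*j + 15) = j*(j - 5)*(j - 1)*(j + 1)*(j + 2)*(j - 3)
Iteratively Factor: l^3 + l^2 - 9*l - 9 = (l + 1)*(l^2 - 9) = (l + 1)*(l + 3)*(l - 3)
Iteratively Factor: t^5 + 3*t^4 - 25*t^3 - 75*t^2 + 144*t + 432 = (t - 3)*(t^4 + 6*t^3 - 7*t^2 - 96*t - 144) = (t - 4)*(t - 3)*(t^3 + 10*t^2 + 33*t + 36) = (t - 4)*(t - 3)*(t + 3)*(t^2 + 7*t + 12) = (t - 4)*(t - 3)*(t + 3)*(t + 4)*(t + 3)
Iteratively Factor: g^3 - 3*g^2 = (g - 3)*(g^2) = g*(g - 3)*(g)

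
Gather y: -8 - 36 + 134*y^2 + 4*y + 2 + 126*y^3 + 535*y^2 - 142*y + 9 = 126*y^3 + 669*y^2 - 138*y - 33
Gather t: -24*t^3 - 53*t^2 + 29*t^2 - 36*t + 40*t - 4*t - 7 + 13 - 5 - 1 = -24*t^3 - 24*t^2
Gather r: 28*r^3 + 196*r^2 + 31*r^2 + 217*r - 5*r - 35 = 28*r^3 + 227*r^2 + 212*r - 35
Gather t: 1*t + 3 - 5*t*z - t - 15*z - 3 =-5*t*z - 15*z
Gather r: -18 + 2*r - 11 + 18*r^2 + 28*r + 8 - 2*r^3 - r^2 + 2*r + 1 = -2*r^3 + 17*r^2 + 32*r - 20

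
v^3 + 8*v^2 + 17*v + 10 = (v + 1)*(v + 2)*(v + 5)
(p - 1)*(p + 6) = p^2 + 5*p - 6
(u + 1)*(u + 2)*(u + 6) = u^3 + 9*u^2 + 20*u + 12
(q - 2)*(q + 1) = q^2 - q - 2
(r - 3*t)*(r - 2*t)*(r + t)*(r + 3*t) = r^4 - r^3*t - 11*r^2*t^2 + 9*r*t^3 + 18*t^4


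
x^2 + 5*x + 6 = (x + 2)*(x + 3)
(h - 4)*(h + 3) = h^2 - h - 12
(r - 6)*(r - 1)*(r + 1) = r^3 - 6*r^2 - r + 6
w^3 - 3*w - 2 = (w - 2)*(w + 1)^2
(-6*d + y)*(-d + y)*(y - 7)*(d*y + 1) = 6*d^3*y^2 - 42*d^3*y - 7*d^2*y^3 + 49*d^2*y^2 + 6*d^2*y - 42*d^2 + d*y^4 - 7*d*y^3 - 7*d*y^2 + 49*d*y + y^3 - 7*y^2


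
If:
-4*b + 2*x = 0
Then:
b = x/2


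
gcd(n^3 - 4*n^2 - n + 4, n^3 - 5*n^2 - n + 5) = n^2 - 1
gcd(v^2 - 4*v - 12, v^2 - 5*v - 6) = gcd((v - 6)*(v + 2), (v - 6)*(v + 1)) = v - 6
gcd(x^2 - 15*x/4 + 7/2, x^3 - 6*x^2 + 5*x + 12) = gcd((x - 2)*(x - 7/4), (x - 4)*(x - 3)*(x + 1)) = 1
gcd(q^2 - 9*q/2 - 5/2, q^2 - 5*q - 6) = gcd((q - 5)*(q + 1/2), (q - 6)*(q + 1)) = 1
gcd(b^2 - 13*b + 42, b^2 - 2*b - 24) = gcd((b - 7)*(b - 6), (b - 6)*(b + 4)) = b - 6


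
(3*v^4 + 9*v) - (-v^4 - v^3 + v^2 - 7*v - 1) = 4*v^4 + v^3 - v^2 + 16*v + 1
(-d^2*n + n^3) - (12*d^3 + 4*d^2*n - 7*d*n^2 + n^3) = -12*d^3 - 5*d^2*n + 7*d*n^2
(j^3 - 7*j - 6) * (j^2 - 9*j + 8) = j^5 - 9*j^4 + j^3 + 57*j^2 - 2*j - 48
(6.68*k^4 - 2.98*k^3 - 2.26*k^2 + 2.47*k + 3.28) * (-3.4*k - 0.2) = -22.712*k^5 + 8.796*k^4 + 8.28*k^3 - 7.946*k^2 - 11.646*k - 0.656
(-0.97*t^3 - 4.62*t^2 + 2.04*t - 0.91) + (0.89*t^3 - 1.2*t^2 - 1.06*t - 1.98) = -0.08*t^3 - 5.82*t^2 + 0.98*t - 2.89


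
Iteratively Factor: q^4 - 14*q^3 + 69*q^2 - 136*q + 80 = (q - 4)*(q^3 - 10*q^2 + 29*q - 20) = (q - 5)*(q - 4)*(q^2 - 5*q + 4) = (q - 5)*(q - 4)*(q - 1)*(q - 4)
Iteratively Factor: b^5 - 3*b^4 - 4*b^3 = (b + 1)*(b^4 - 4*b^3) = b*(b + 1)*(b^3 - 4*b^2) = b^2*(b + 1)*(b^2 - 4*b) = b^2*(b - 4)*(b + 1)*(b)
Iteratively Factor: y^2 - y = (y - 1)*(y)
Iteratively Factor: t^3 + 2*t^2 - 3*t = (t)*(t^2 + 2*t - 3) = t*(t - 1)*(t + 3)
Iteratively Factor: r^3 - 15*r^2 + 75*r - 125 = (r - 5)*(r^2 - 10*r + 25) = (r - 5)^2*(r - 5)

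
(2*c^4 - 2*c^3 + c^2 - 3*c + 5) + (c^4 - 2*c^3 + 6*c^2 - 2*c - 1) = 3*c^4 - 4*c^3 + 7*c^2 - 5*c + 4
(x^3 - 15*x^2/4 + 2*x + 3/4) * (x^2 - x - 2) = x^5 - 19*x^4/4 + 15*x^3/4 + 25*x^2/4 - 19*x/4 - 3/2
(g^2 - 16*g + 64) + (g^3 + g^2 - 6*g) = g^3 + 2*g^2 - 22*g + 64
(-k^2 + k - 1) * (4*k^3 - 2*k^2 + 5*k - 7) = -4*k^5 + 6*k^4 - 11*k^3 + 14*k^2 - 12*k + 7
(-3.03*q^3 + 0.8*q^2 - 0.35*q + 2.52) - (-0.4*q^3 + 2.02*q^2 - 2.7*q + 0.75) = -2.63*q^3 - 1.22*q^2 + 2.35*q + 1.77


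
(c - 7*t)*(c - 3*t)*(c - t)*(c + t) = c^4 - 10*c^3*t + 20*c^2*t^2 + 10*c*t^3 - 21*t^4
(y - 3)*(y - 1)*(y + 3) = y^3 - y^2 - 9*y + 9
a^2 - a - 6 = (a - 3)*(a + 2)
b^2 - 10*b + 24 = (b - 6)*(b - 4)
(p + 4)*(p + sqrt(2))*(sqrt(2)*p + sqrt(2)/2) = sqrt(2)*p^3 + 2*p^2 + 9*sqrt(2)*p^2/2 + 2*sqrt(2)*p + 9*p + 4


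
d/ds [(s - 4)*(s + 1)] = 2*s - 3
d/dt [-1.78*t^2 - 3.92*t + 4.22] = -3.56*t - 3.92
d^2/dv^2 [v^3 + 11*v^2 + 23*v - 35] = 6*v + 22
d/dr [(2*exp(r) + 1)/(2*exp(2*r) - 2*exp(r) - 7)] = 4*(-exp(2*r) - exp(r) - 3)*exp(r)/(4*exp(4*r) - 8*exp(3*r) - 24*exp(2*r) + 28*exp(r) + 49)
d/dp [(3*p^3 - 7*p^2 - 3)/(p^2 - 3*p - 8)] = (3*p^4 - 18*p^3 - 51*p^2 + 118*p - 9)/(p^4 - 6*p^3 - 7*p^2 + 48*p + 64)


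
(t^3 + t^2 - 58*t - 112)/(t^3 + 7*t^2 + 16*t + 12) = (t^2 - t - 56)/(t^2 + 5*t + 6)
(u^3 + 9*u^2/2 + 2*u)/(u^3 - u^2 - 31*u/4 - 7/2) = 2*u*(u + 4)/(2*u^2 - 3*u - 14)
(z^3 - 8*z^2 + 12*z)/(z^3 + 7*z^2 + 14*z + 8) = z*(z^2 - 8*z + 12)/(z^3 + 7*z^2 + 14*z + 8)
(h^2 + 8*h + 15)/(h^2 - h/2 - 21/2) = 2*(h + 5)/(2*h - 7)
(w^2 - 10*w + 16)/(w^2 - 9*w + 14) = (w - 8)/(w - 7)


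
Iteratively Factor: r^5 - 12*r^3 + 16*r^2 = (r - 2)*(r^4 + 2*r^3 - 8*r^2) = r*(r - 2)*(r^3 + 2*r^2 - 8*r) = r*(r - 2)*(r + 4)*(r^2 - 2*r) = r^2*(r - 2)*(r + 4)*(r - 2)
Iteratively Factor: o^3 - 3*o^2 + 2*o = (o)*(o^2 - 3*o + 2) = o*(o - 1)*(o - 2)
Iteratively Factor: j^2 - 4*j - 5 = (j + 1)*(j - 5)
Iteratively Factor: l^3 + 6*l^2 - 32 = (l + 4)*(l^2 + 2*l - 8) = (l - 2)*(l + 4)*(l + 4)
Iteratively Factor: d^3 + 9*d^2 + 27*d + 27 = (d + 3)*(d^2 + 6*d + 9) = (d + 3)^2*(d + 3)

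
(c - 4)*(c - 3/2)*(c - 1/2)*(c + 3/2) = c^4 - 9*c^3/2 - c^2/4 + 81*c/8 - 9/2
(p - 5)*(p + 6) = p^2 + p - 30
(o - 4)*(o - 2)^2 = o^3 - 8*o^2 + 20*o - 16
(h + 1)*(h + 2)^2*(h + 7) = h^4 + 12*h^3 + 43*h^2 + 60*h + 28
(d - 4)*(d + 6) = d^2 + 2*d - 24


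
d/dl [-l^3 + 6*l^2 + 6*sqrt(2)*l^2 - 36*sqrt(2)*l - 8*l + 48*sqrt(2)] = -3*l^2 + 12*l + 12*sqrt(2)*l - 36*sqrt(2) - 8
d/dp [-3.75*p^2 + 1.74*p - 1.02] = 1.74 - 7.5*p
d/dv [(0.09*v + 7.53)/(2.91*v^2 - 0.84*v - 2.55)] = (-0.2619*v^2 - 43.8246*v + 6.0957)/(8.4681*v^4 - 4.8888*v^3 - 14.1354*v^2 + 4.284*v + 6.5025)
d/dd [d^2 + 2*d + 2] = 2*d + 2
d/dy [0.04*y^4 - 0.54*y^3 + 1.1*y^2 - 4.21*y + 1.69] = 0.16*y^3 - 1.62*y^2 + 2.2*y - 4.21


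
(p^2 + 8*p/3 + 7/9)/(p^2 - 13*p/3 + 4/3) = (9*p^2 + 24*p + 7)/(3*(3*p^2 - 13*p + 4))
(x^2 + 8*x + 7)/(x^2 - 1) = (x + 7)/(x - 1)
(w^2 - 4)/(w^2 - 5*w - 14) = (w - 2)/(w - 7)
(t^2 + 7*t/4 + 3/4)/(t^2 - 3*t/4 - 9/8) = 2*(t + 1)/(2*t - 3)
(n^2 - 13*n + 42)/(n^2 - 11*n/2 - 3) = 2*(n - 7)/(2*n + 1)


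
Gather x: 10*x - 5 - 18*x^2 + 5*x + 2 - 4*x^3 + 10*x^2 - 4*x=-4*x^3 - 8*x^2 + 11*x - 3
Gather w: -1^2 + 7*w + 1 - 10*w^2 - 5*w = -10*w^2 + 2*w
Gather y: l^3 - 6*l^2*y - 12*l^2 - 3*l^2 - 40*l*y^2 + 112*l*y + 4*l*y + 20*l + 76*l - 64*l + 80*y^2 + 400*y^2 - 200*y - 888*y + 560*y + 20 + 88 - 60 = l^3 - 15*l^2 + 32*l + y^2*(480 - 40*l) + y*(-6*l^2 + 116*l - 528) + 48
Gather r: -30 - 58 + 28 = -60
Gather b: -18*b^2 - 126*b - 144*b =-18*b^2 - 270*b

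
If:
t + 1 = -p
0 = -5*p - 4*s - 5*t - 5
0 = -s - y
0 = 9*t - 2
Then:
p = -11/9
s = 0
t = 2/9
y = 0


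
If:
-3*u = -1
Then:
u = 1/3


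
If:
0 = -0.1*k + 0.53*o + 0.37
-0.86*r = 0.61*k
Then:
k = -1.40983606557377*r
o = -0.26600680482524*r - 0.69811320754717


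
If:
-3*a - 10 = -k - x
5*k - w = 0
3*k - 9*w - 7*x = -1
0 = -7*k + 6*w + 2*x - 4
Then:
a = -127/33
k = 26/77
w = 130/77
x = -145/77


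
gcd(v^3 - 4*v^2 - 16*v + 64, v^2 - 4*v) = v - 4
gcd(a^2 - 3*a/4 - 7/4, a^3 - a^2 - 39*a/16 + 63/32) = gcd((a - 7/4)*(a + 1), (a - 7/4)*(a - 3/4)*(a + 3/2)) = a - 7/4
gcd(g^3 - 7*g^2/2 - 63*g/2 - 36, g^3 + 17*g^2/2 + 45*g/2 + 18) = g^2 + 9*g/2 + 9/2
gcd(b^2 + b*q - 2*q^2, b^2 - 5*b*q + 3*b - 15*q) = 1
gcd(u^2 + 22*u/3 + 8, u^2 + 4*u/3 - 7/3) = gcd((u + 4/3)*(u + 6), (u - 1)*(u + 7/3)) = 1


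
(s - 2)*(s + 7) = s^2 + 5*s - 14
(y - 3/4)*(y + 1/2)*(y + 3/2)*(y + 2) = y^4 + 13*y^3/4 + 7*y^2/4 - 33*y/16 - 9/8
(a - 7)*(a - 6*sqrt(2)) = a^2 - 6*sqrt(2)*a - 7*a + 42*sqrt(2)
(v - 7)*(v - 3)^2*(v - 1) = v^4 - 14*v^3 + 64*v^2 - 114*v + 63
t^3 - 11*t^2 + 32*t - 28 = (t - 7)*(t - 2)^2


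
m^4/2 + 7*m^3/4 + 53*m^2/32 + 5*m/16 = m*(m/2 + 1)*(m + 1/4)*(m + 5/4)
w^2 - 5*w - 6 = (w - 6)*(w + 1)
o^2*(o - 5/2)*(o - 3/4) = o^4 - 13*o^3/4 + 15*o^2/8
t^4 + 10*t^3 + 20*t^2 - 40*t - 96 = (t - 2)*(t + 2)*(t + 4)*(t + 6)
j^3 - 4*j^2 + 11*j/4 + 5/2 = (j - 5/2)*(j - 2)*(j + 1/2)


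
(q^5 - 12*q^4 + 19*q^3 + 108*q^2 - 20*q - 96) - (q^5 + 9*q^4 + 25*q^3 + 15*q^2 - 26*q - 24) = -21*q^4 - 6*q^3 + 93*q^2 + 6*q - 72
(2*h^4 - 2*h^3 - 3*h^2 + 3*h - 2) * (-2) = -4*h^4 + 4*h^3 + 6*h^2 - 6*h + 4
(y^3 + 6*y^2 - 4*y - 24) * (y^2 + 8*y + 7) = y^5 + 14*y^4 + 51*y^3 - 14*y^2 - 220*y - 168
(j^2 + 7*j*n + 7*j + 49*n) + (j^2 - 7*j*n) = 2*j^2 + 7*j + 49*n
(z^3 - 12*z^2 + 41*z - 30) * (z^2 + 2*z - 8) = z^5 - 10*z^4 + 9*z^3 + 148*z^2 - 388*z + 240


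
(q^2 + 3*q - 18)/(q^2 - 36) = (q - 3)/(q - 6)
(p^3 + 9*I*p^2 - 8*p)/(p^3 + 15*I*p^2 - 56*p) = (p + I)/(p + 7*I)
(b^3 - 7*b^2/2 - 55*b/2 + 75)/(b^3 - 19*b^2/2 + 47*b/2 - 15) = (b + 5)/(b - 1)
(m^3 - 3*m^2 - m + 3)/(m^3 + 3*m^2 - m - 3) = (m - 3)/(m + 3)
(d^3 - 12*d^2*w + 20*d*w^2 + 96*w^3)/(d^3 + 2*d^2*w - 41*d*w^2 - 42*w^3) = (d^2 - 6*d*w - 16*w^2)/(d^2 + 8*d*w + 7*w^2)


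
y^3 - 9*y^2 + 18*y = y*(y - 6)*(y - 3)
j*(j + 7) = j^2 + 7*j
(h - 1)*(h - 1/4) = h^2 - 5*h/4 + 1/4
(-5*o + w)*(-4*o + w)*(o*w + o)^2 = 20*o^4*w^2 + 40*o^4*w + 20*o^4 - 9*o^3*w^3 - 18*o^3*w^2 - 9*o^3*w + o^2*w^4 + 2*o^2*w^3 + o^2*w^2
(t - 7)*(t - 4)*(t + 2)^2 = t^4 - 7*t^3 - 12*t^2 + 68*t + 112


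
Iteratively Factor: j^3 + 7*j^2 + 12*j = (j)*(j^2 + 7*j + 12) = j*(j + 3)*(j + 4)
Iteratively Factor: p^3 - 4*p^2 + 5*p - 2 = (p - 1)*(p^2 - 3*p + 2) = (p - 1)^2*(p - 2)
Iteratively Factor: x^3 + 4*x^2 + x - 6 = (x + 2)*(x^2 + 2*x - 3) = (x + 2)*(x + 3)*(x - 1)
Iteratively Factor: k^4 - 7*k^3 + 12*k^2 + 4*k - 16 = (k - 2)*(k^3 - 5*k^2 + 2*k + 8) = (k - 4)*(k - 2)*(k^2 - k - 2) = (k - 4)*(k - 2)*(k + 1)*(k - 2)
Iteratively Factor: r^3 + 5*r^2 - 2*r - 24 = (r - 2)*(r^2 + 7*r + 12) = (r - 2)*(r + 4)*(r + 3)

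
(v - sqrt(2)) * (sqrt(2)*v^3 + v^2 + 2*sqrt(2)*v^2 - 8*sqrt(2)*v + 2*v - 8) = sqrt(2)*v^4 - v^3 + 2*sqrt(2)*v^3 - 9*sqrt(2)*v^2 - 2*v^2 - 2*sqrt(2)*v + 8*v + 8*sqrt(2)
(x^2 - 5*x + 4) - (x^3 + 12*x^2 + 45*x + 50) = -x^3 - 11*x^2 - 50*x - 46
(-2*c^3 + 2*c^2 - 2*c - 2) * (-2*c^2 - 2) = 4*c^5 - 4*c^4 + 8*c^3 + 4*c + 4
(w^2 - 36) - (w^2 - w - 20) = w - 16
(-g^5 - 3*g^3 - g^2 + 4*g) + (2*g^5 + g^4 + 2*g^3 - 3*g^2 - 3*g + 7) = g^5 + g^4 - g^3 - 4*g^2 + g + 7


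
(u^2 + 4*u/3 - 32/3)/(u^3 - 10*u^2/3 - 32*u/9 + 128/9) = 3*(u + 4)/(3*u^2 - 2*u - 16)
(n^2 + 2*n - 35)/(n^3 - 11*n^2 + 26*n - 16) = (n^2 + 2*n - 35)/(n^3 - 11*n^2 + 26*n - 16)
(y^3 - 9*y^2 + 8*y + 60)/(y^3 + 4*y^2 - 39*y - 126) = (y^2 - 3*y - 10)/(y^2 + 10*y + 21)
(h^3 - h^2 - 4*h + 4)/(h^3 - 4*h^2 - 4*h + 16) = (h - 1)/(h - 4)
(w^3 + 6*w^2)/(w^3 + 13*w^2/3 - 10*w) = 3*w/(3*w - 5)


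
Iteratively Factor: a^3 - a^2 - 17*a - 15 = (a - 5)*(a^2 + 4*a + 3) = (a - 5)*(a + 1)*(a + 3)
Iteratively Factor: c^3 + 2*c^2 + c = (c + 1)*(c^2 + c) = c*(c + 1)*(c + 1)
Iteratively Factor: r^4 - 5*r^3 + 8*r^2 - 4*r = (r - 2)*(r^3 - 3*r^2 + 2*r) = (r - 2)*(r - 1)*(r^2 - 2*r) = r*(r - 2)*(r - 1)*(r - 2)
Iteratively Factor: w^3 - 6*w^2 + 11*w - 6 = (w - 1)*(w^2 - 5*w + 6) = (w - 3)*(w - 1)*(w - 2)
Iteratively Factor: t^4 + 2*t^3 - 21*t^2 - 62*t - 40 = (t - 5)*(t^3 + 7*t^2 + 14*t + 8) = (t - 5)*(t + 1)*(t^2 + 6*t + 8) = (t - 5)*(t + 1)*(t + 2)*(t + 4)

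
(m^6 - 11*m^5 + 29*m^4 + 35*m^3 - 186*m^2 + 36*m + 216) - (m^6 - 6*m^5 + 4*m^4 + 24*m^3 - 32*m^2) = -5*m^5 + 25*m^4 + 11*m^3 - 154*m^2 + 36*m + 216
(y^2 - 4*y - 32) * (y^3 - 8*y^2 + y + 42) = y^5 - 12*y^4 + y^3 + 294*y^2 - 200*y - 1344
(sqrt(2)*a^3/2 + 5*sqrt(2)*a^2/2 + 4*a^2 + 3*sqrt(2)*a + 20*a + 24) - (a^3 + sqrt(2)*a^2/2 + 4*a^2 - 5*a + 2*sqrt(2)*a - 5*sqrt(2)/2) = -a^3 + sqrt(2)*a^3/2 + 2*sqrt(2)*a^2 + sqrt(2)*a + 25*a + 5*sqrt(2)/2 + 24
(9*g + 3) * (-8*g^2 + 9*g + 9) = -72*g^3 + 57*g^2 + 108*g + 27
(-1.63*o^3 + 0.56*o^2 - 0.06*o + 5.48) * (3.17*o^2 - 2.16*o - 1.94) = -5.1671*o^5 + 5.296*o^4 + 1.7624*o^3 + 16.4148*o^2 - 11.7204*o - 10.6312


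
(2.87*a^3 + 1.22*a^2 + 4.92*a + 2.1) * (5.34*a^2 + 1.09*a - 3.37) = 15.3258*a^5 + 9.6431*a^4 + 17.9307*a^3 + 12.4654*a^2 - 14.2914*a - 7.077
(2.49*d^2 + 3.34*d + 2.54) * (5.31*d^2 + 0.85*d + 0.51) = 13.2219*d^4 + 19.8519*d^3 + 17.5963*d^2 + 3.8624*d + 1.2954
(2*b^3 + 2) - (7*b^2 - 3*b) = 2*b^3 - 7*b^2 + 3*b + 2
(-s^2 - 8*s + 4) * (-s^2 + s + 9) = s^4 + 7*s^3 - 21*s^2 - 68*s + 36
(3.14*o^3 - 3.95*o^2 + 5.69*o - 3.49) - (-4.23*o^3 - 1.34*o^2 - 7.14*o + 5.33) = 7.37*o^3 - 2.61*o^2 + 12.83*o - 8.82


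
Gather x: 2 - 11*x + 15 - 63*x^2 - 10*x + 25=-63*x^2 - 21*x + 42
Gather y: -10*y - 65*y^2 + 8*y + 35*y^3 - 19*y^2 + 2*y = 35*y^3 - 84*y^2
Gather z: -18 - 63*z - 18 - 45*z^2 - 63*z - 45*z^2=-90*z^2 - 126*z - 36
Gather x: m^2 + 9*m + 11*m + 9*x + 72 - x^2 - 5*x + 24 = m^2 + 20*m - x^2 + 4*x + 96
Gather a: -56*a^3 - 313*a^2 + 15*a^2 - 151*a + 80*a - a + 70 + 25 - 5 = -56*a^3 - 298*a^2 - 72*a + 90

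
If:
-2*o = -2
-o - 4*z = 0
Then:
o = 1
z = -1/4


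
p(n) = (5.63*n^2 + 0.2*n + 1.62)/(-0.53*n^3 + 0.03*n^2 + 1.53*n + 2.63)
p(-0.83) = 3.17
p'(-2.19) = 2.15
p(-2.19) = 5.65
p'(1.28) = 5.04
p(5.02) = -2.58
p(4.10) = -3.58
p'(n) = (11.26*n + 0.2)/(-0.53*n^3 + 0.03*n^2 + 1.53*n + 2.63) + (1.59*n^2 - 0.06*n - 1.53)*(5.63*n^2 + 0.2*n + 1.62)/(-0.53*n^3 + 0.03*n^2 + 1.53*n + 2.63)^2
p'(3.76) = 2.33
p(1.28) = 3.15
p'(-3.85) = 0.92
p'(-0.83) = -6.16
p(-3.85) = 3.07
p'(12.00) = 0.08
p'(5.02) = 0.75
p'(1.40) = 6.43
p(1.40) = 3.83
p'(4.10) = 1.58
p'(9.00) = 0.15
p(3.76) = -4.23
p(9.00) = -1.25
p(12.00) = -0.91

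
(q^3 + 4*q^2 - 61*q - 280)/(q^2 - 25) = (q^2 - q - 56)/(q - 5)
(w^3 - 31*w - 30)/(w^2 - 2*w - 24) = (w^2 + 6*w + 5)/(w + 4)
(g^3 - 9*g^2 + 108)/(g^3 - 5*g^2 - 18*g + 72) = (g^2 - 3*g - 18)/(g^2 + g - 12)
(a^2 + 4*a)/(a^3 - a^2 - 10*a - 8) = a*(a + 4)/(a^3 - a^2 - 10*a - 8)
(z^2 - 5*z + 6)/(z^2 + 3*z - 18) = (z - 2)/(z + 6)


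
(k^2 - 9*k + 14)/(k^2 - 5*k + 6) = (k - 7)/(k - 3)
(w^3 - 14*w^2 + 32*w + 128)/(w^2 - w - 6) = (w^2 - 16*w + 64)/(w - 3)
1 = 1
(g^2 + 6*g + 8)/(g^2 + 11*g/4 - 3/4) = 4*(g^2 + 6*g + 8)/(4*g^2 + 11*g - 3)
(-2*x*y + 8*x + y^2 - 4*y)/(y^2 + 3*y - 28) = (-2*x + y)/(y + 7)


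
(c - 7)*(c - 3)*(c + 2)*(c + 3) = c^4 - 5*c^3 - 23*c^2 + 45*c + 126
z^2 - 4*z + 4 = (z - 2)^2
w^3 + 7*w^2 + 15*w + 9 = (w + 1)*(w + 3)^2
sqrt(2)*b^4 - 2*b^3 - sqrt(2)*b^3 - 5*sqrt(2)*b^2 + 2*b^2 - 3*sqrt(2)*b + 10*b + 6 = (b - 3)*(b + 1)*(b - sqrt(2))*(sqrt(2)*b + sqrt(2))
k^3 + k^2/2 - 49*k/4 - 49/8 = (k - 7/2)*(k + 1/2)*(k + 7/2)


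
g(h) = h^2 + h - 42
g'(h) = 2*h + 1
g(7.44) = 20.79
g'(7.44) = 15.88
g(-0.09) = -42.08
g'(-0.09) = 0.82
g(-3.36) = -34.07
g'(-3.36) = -5.72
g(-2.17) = -39.46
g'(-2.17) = -3.34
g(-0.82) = -42.15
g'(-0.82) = -0.64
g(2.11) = -35.44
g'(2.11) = 5.22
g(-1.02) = -41.98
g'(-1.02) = -1.04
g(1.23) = -39.26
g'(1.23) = 3.46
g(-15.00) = 168.00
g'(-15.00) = -29.00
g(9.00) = 48.00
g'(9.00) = 19.00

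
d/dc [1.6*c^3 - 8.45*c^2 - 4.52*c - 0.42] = 4.8*c^2 - 16.9*c - 4.52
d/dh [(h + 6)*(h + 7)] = 2*h + 13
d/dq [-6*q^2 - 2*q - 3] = -12*q - 2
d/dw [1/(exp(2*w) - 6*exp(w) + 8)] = 2*(3 - exp(w))*exp(w)/(exp(2*w) - 6*exp(w) + 8)^2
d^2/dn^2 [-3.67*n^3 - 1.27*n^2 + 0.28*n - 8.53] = -22.02*n - 2.54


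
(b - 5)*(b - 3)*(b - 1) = b^3 - 9*b^2 + 23*b - 15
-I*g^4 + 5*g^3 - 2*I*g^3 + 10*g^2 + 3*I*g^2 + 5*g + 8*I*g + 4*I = (g + 1)*(g + I)*(g + 4*I)*(-I*g - I)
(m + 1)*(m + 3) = m^2 + 4*m + 3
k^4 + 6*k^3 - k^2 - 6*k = k*(k - 1)*(k + 1)*(k + 6)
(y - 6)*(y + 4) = y^2 - 2*y - 24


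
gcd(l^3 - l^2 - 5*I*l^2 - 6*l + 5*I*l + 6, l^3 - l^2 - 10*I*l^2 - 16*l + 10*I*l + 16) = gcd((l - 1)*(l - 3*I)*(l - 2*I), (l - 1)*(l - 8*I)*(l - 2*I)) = l^2 + l*(-1 - 2*I) + 2*I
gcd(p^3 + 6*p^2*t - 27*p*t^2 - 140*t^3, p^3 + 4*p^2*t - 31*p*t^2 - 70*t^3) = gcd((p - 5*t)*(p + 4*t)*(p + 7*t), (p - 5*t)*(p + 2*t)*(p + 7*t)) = p^2 + 2*p*t - 35*t^2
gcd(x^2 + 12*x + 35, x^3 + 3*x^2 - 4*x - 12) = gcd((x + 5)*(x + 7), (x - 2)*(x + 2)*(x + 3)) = 1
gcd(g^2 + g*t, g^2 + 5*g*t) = g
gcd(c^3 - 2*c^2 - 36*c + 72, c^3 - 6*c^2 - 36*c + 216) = c^2 - 36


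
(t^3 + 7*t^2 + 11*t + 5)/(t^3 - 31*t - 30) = (t + 1)/(t - 6)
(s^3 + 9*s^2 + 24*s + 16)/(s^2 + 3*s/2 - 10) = 2*(s^2 + 5*s + 4)/(2*s - 5)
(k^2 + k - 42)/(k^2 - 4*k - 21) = (-k^2 - k + 42)/(-k^2 + 4*k + 21)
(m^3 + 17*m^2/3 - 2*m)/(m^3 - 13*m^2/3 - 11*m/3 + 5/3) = m*(m + 6)/(m^2 - 4*m - 5)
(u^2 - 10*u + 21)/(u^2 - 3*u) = (u - 7)/u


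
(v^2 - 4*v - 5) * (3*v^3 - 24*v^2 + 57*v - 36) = 3*v^5 - 36*v^4 + 138*v^3 - 144*v^2 - 141*v + 180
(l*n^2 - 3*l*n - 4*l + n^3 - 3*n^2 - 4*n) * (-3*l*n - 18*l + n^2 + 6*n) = -3*l^2*n^3 - 9*l^2*n^2 + 66*l^2*n + 72*l^2 - 2*l*n^4 - 6*l*n^3 + 44*l*n^2 + 48*l*n + n^5 + 3*n^4 - 22*n^3 - 24*n^2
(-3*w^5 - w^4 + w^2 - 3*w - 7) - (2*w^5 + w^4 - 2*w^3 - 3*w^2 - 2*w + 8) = -5*w^5 - 2*w^4 + 2*w^3 + 4*w^2 - w - 15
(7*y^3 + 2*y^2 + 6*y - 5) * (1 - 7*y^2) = -49*y^5 - 14*y^4 - 35*y^3 + 37*y^2 + 6*y - 5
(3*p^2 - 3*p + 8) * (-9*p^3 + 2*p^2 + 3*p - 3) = -27*p^5 + 33*p^4 - 69*p^3 - 2*p^2 + 33*p - 24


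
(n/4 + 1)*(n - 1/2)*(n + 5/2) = n^3/4 + 3*n^2/2 + 27*n/16 - 5/4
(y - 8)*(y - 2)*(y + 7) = y^3 - 3*y^2 - 54*y + 112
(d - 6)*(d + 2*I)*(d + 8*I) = d^3 - 6*d^2 + 10*I*d^2 - 16*d - 60*I*d + 96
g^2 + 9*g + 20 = (g + 4)*(g + 5)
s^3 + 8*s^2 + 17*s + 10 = (s + 1)*(s + 2)*(s + 5)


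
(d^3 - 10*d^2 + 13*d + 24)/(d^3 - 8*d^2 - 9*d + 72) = (d + 1)/(d + 3)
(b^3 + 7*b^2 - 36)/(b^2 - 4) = (b^2 + 9*b + 18)/(b + 2)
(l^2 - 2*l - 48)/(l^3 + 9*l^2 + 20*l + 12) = (l - 8)/(l^2 + 3*l + 2)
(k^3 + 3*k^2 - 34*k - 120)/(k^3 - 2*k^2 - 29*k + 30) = (k + 4)/(k - 1)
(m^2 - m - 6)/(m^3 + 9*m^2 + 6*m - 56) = (m^2 - m - 6)/(m^3 + 9*m^2 + 6*m - 56)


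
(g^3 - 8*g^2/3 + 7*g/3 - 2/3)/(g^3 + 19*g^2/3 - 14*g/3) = (g^2 - 2*g + 1)/(g*(g + 7))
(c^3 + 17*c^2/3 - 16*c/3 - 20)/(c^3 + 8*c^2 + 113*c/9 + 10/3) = 3*(c - 2)/(3*c + 1)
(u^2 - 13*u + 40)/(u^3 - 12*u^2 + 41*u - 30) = (u - 8)/(u^2 - 7*u + 6)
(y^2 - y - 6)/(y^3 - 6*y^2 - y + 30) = 1/(y - 5)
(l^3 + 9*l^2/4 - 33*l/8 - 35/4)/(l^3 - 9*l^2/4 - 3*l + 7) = (l + 5/2)/(l - 2)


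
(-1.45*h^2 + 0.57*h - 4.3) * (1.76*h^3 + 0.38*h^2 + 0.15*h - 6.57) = -2.552*h^5 + 0.4522*h^4 - 7.5689*h^3 + 7.978*h^2 - 4.3899*h + 28.251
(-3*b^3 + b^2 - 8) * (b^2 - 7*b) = -3*b^5 + 22*b^4 - 7*b^3 - 8*b^2 + 56*b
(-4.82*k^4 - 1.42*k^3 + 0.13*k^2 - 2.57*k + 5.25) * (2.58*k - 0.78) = -12.4356*k^5 + 0.0960000000000005*k^4 + 1.443*k^3 - 6.732*k^2 + 15.5496*k - 4.095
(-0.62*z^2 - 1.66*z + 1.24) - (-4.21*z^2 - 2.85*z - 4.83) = 3.59*z^2 + 1.19*z + 6.07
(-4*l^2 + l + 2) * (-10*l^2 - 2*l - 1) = 40*l^4 - 2*l^3 - 18*l^2 - 5*l - 2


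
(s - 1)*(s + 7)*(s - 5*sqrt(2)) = s^3 - 5*sqrt(2)*s^2 + 6*s^2 - 30*sqrt(2)*s - 7*s + 35*sqrt(2)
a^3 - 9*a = a*(a - 3)*(a + 3)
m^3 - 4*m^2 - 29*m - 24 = (m - 8)*(m + 1)*(m + 3)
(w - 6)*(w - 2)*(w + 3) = w^3 - 5*w^2 - 12*w + 36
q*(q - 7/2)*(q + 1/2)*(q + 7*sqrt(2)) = q^4 - 3*q^3 + 7*sqrt(2)*q^3 - 21*sqrt(2)*q^2 - 7*q^2/4 - 49*sqrt(2)*q/4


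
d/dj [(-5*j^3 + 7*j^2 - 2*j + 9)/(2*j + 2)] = (-10*j^3 - 8*j^2 + 14*j - 11)/(2*(j^2 + 2*j + 1))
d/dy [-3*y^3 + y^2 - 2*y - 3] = -9*y^2 + 2*y - 2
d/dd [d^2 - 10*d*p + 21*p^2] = 2*d - 10*p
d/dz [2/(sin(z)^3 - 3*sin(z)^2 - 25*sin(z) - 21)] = 2*(-3*sin(z)^2 + 6*sin(z) + 25)*cos(z)/((sin(z) - 7)^2*(sin(z) + 1)^2*(sin(z) + 3)^2)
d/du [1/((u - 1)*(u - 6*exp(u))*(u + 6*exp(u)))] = (-(u - 1)*(u - 6*exp(u))*(6*exp(u) + 1) + (u - 1)*(u + 6*exp(u))*(6*exp(u) - 1) - (u - 6*exp(u))*(u + 6*exp(u)))/((u - 1)^2*(u - 6*exp(u))^2*(u + 6*exp(u))^2)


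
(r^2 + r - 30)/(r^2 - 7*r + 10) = (r + 6)/(r - 2)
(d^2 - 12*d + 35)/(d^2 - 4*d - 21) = (d - 5)/(d + 3)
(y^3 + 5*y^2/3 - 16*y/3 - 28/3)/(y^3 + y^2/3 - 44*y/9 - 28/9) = 3*(y + 2)/(3*y + 2)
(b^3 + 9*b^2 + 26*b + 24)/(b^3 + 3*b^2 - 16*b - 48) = (b + 2)/(b - 4)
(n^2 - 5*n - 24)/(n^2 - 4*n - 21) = (n - 8)/(n - 7)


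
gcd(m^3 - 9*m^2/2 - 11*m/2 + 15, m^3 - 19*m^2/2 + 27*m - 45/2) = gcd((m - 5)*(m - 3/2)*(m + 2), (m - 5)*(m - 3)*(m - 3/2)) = m^2 - 13*m/2 + 15/2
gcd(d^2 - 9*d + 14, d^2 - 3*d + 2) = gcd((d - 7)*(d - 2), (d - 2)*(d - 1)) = d - 2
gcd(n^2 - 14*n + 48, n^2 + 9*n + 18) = 1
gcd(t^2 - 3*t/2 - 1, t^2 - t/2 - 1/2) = t + 1/2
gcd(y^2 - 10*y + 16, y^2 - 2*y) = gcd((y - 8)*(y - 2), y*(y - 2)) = y - 2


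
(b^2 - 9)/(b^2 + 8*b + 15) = (b - 3)/(b + 5)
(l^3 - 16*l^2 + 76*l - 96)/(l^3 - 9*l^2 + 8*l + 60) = (l^2 - 10*l + 16)/(l^2 - 3*l - 10)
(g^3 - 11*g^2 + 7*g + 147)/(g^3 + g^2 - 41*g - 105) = (g - 7)/(g + 5)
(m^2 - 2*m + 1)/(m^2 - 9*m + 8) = (m - 1)/(m - 8)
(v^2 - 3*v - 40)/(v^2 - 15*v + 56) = (v + 5)/(v - 7)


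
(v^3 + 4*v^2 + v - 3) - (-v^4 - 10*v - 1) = v^4 + v^3 + 4*v^2 + 11*v - 2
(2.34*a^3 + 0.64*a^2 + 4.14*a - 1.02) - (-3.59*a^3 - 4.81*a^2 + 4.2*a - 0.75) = 5.93*a^3 + 5.45*a^2 - 0.0600000000000005*a - 0.27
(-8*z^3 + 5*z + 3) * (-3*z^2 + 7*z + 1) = 24*z^5 - 56*z^4 - 23*z^3 + 26*z^2 + 26*z + 3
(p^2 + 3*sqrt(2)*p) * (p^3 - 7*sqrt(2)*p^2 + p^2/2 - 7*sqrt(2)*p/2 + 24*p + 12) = p^5 - 4*sqrt(2)*p^4 + p^4/2 - 18*p^3 - 2*sqrt(2)*p^3 - 9*p^2 + 72*sqrt(2)*p^2 + 36*sqrt(2)*p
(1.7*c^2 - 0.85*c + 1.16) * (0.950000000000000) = 1.615*c^2 - 0.8075*c + 1.102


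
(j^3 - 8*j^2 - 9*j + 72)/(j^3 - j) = (j^3 - 8*j^2 - 9*j + 72)/(j^3 - j)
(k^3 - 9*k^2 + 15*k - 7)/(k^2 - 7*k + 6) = (k^2 - 8*k + 7)/(k - 6)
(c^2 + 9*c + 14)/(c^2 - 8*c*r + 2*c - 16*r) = (-c - 7)/(-c + 8*r)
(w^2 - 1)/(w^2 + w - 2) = (w + 1)/(w + 2)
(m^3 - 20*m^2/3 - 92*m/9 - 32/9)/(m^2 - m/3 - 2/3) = (3*m^2 - 22*m - 16)/(3*(m - 1))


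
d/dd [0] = 0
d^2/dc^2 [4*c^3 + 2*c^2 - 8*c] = 24*c + 4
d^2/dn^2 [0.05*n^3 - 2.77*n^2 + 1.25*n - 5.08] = 0.3*n - 5.54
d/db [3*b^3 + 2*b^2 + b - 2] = 9*b^2 + 4*b + 1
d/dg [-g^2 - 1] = -2*g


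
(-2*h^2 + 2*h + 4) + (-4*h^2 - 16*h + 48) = -6*h^2 - 14*h + 52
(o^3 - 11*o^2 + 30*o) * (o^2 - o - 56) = o^5 - 12*o^4 - 15*o^3 + 586*o^2 - 1680*o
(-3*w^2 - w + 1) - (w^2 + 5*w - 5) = -4*w^2 - 6*w + 6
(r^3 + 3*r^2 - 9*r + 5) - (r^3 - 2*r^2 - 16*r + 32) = 5*r^2 + 7*r - 27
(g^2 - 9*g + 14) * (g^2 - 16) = g^4 - 9*g^3 - 2*g^2 + 144*g - 224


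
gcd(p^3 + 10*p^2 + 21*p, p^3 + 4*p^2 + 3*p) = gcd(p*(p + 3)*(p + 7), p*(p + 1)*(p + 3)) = p^2 + 3*p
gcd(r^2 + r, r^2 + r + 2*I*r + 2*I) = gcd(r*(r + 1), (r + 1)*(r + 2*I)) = r + 1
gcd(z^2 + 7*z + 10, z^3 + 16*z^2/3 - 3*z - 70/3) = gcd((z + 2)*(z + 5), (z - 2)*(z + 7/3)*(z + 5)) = z + 5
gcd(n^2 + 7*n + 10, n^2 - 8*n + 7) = 1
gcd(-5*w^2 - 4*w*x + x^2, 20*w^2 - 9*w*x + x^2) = -5*w + x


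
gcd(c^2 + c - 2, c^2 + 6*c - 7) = c - 1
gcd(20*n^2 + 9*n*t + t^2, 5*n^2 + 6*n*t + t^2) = 5*n + t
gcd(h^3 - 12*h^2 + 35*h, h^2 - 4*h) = h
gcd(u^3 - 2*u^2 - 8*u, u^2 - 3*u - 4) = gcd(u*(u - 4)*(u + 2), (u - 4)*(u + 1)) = u - 4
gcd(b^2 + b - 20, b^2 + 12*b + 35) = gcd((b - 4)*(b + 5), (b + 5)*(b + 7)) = b + 5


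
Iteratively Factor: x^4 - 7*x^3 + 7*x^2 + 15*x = (x + 1)*(x^3 - 8*x^2 + 15*x) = (x - 5)*(x + 1)*(x^2 - 3*x) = (x - 5)*(x - 3)*(x + 1)*(x)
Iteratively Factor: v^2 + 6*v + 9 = (v + 3)*(v + 3)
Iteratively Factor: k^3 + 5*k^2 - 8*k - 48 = (k + 4)*(k^2 + k - 12) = (k + 4)^2*(k - 3)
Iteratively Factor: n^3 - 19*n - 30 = (n + 2)*(n^2 - 2*n - 15) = (n - 5)*(n + 2)*(n + 3)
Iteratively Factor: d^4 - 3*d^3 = (d)*(d^3 - 3*d^2) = d*(d - 3)*(d^2) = d^2*(d - 3)*(d)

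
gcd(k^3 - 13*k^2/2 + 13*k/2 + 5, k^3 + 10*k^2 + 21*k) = 1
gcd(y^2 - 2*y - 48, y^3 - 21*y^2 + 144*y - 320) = y - 8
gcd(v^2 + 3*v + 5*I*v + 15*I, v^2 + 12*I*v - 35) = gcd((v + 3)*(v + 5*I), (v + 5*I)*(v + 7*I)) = v + 5*I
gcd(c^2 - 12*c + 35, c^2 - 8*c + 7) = c - 7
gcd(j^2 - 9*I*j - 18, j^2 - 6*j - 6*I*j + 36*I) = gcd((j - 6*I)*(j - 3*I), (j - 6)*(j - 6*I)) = j - 6*I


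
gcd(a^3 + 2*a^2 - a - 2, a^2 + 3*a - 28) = 1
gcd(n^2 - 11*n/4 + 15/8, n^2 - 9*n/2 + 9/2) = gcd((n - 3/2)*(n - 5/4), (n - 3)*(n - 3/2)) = n - 3/2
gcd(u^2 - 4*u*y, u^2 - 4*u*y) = -u^2 + 4*u*y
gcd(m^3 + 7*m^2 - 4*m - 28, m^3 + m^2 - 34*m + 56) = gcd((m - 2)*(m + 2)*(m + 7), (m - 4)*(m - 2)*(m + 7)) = m^2 + 5*m - 14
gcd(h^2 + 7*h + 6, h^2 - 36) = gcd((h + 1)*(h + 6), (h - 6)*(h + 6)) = h + 6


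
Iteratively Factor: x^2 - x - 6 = (x + 2)*(x - 3)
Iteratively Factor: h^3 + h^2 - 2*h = (h - 1)*(h^2 + 2*h) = (h - 1)*(h + 2)*(h)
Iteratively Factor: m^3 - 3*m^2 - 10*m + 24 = (m - 4)*(m^2 + m - 6) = (m - 4)*(m - 2)*(m + 3)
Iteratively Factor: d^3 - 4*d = (d)*(d^2 - 4) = d*(d + 2)*(d - 2)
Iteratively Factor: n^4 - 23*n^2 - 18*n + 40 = (n + 2)*(n^3 - 2*n^2 - 19*n + 20) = (n - 1)*(n + 2)*(n^2 - n - 20) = (n - 1)*(n + 2)*(n + 4)*(n - 5)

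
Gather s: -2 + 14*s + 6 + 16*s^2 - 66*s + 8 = 16*s^2 - 52*s + 12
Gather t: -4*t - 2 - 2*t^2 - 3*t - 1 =-2*t^2 - 7*t - 3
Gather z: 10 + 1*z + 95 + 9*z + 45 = 10*z + 150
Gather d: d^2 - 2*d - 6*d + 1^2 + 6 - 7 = d^2 - 8*d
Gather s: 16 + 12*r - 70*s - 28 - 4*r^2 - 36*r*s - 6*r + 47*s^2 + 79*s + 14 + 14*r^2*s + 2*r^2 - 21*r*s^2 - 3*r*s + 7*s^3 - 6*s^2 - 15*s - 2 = -2*r^2 + 6*r + 7*s^3 + s^2*(41 - 21*r) + s*(14*r^2 - 39*r - 6)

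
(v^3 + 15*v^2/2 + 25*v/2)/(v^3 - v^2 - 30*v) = (v + 5/2)/(v - 6)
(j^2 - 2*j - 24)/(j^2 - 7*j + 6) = (j + 4)/(j - 1)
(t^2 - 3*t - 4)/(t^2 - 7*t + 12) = (t + 1)/(t - 3)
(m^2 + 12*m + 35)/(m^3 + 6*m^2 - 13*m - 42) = (m + 5)/(m^2 - m - 6)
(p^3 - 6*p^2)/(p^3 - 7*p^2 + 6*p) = p/(p - 1)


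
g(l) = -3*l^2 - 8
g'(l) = -6*l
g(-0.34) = -8.35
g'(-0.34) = 2.04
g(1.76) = -17.29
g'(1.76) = -10.56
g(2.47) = -26.30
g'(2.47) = -14.82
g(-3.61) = -47.10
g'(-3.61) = 21.66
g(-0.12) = -8.04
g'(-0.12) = 0.72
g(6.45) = -132.81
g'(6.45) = -38.70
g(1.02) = -11.12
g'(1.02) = -6.12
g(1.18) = -12.18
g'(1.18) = -7.08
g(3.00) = -35.00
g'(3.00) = -18.00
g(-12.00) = -440.00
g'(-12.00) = 72.00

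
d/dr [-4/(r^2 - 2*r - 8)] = 8*(r - 1)/(-r^2 + 2*r + 8)^2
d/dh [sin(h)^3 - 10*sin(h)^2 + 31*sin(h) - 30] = (3*sin(h)^2 - 20*sin(h) + 31)*cos(h)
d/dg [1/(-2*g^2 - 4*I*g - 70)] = (g + I)/(g^2 + 2*I*g + 35)^2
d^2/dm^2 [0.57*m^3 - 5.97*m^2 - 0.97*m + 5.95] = 3.42*m - 11.94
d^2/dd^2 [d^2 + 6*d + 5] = 2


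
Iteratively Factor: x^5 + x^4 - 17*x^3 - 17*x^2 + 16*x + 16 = (x + 1)*(x^4 - 17*x^2 + 16) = (x - 1)*(x + 1)*(x^3 + x^2 - 16*x - 16) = (x - 4)*(x - 1)*(x + 1)*(x^2 + 5*x + 4) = (x - 4)*(x - 1)*(x + 1)^2*(x + 4)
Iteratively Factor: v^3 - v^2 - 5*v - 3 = (v - 3)*(v^2 + 2*v + 1) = (v - 3)*(v + 1)*(v + 1)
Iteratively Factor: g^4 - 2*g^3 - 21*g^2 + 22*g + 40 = (g + 4)*(g^3 - 6*g^2 + 3*g + 10) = (g + 1)*(g + 4)*(g^2 - 7*g + 10) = (g - 2)*(g + 1)*(g + 4)*(g - 5)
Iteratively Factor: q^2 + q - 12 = (q - 3)*(q + 4)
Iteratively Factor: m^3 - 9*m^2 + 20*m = (m)*(m^2 - 9*m + 20) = m*(m - 5)*(m - 4)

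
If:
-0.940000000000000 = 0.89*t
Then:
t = -1.06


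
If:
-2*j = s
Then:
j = -s/2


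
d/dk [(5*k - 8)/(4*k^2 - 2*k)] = (-5*k^2 + 16*k - 4)/(k^2*(4*k^2 - 4*k + 1))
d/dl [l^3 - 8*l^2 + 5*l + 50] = 3*l^2 - 16*l + 5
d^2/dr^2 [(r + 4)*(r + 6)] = 2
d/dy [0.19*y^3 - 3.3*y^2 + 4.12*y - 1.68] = 0.57*y^2 - 6.6*y + 4.12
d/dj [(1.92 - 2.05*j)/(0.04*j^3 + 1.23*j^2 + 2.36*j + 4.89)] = (0.164*j^3 + 2.2911*j^2 - 4.7232*j - 14.5557)/(0.0016*j^6 + 0.0984*j^5 + 1.7017*j^4 + 6.1968*j^3 + 17.599*j^2 + 23.0808*j + 23.9121)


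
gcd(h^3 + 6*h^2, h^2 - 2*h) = h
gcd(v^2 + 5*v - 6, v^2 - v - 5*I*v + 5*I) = v - 1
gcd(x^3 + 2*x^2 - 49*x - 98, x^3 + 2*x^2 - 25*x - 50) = x + 2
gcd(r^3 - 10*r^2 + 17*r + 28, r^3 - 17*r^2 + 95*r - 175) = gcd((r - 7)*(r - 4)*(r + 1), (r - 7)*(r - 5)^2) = r - 7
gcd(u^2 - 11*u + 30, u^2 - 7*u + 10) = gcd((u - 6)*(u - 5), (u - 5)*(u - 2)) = u - 5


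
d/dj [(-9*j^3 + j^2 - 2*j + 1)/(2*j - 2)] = (-9*j^3 + 14*j^2 - j + 1/2)/(j^2 - 2*j + 1)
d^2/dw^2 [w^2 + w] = 2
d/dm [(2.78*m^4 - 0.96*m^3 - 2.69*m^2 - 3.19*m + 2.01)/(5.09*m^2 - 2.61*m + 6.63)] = (28.3004*m^5 - 26.6538*m^4 + 78.7368*m^3 + 4.1636*m^2 - 56.1312*m - 15.9036)/(25.9081*m^4 - 26.5698*m^3 + 74.3055*m^2 - 34.6086*m + 43.9569)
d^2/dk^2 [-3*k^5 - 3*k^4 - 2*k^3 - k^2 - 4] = -60*k^3 - 36*k^2 - 12*k - 2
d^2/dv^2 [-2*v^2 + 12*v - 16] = -4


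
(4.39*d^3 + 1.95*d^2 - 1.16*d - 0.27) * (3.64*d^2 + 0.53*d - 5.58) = 15.9796*d^5 + 9.4247*d^4 - 27.6851*d^3 - 12.4786*d^2 + 6.3297*d + 1.5066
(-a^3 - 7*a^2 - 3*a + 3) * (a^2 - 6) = -a^5 - 7*a^4 + 3*a^3 + 45*a^2 + 18*a - 18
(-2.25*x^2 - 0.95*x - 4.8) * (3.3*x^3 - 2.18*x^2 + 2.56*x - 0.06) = -7.425*x^5 + 1.77*x^4 - 19.529*x^3 + 8.167*x^2 - 12.231*x + 0.288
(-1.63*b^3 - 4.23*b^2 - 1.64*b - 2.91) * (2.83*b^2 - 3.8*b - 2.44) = -4.6129*b^5 - 5.7769*b^4 + 15.41*b^3 + 8.3179*b^2 + 15.0596*b + 7.1004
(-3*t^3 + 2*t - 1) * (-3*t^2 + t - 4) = 9*t^5 - 3*t^4 + 6*t^3 + 5*t^2 - 9*t + 4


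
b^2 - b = b*(b - 1)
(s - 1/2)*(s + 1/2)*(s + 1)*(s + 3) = s^4 + 4*s^3 + 11*s^2/4 - s - 3/4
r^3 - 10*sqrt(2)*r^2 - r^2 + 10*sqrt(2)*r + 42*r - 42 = (r - 1)*(r - 7*sqrt(2))*(r - 3*sqrt(2))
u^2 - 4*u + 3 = (u - 3)*(u - 1)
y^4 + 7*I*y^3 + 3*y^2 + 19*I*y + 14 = (y - I)^2*(y + 2*I)*(y + 7*I)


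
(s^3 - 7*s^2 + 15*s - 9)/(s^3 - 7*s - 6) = (s^2 - 4*s + 3)/(s^2 + 3*s + 2)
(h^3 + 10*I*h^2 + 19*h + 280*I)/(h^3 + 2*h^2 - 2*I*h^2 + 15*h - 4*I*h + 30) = (h^2 + 15*I*h - 56)/(h^2 + h*(2 + 3*I) + 6*I)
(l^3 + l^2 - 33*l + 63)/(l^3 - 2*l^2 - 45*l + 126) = (l - 3)/(l - 6)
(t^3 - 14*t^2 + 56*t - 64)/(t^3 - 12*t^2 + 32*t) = (t - 2)/t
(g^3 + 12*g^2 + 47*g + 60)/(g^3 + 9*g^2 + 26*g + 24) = (g + 5)/(g + 2)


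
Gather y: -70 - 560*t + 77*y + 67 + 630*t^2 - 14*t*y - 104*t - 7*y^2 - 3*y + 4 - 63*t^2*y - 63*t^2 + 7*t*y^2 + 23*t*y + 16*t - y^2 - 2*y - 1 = 567*t^2 - 648*t + y^2*(7*t - 8) + y*(-63*t^2 + 9*t + 72)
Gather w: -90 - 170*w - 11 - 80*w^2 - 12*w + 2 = -80*w^2 - 182*w - 99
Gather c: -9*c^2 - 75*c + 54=-9*c^2 - 75*c + 54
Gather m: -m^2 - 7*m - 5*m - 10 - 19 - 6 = -m^2 - 12*m - 35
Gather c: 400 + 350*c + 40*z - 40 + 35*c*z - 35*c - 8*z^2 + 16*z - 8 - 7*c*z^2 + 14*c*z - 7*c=c*(-7*z^2 + 49*z + 308) - 8*z^2 + 56*z + 352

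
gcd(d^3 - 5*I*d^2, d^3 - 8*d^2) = d^2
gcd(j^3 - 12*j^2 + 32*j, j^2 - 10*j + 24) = j - 4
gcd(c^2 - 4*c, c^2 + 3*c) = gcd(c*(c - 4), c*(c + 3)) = c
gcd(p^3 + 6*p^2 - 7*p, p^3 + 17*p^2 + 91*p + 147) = p + 7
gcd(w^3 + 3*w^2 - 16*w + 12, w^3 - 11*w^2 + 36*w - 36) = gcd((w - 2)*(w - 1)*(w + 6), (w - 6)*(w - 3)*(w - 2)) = w - 2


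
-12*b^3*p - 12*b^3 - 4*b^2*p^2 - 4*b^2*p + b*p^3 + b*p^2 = (-6*b + p)*(2*b + p)*(b*p + b)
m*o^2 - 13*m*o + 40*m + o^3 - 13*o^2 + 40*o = (m + o)*(o - 8)*(o - 5)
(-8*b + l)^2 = 64*b^2 - 16*b*l + l^2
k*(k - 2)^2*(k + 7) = k^4 + 3*k^3 - 24*k^2 + 28*k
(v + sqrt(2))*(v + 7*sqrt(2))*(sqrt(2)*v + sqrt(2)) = sqrt(2)*v^3 + sqrt(2)*v^2 + 16*v^2 + 16*v + 14*sqrt(2)*v + 14*sqrt(2)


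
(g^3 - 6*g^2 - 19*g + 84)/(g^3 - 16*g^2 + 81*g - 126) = (g + 4)/(g - 6)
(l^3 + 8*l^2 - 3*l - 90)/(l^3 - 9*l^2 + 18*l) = (l^2 + 11*l + 30)/(l*(l - 6))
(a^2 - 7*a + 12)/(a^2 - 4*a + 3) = (a - 4)/(a - 1)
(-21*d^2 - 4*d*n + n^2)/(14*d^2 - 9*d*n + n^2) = (-3*d - n)/(2*d - n)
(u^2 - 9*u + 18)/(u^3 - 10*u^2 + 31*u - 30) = (u - 6)/(u^2 - 7*u + 10)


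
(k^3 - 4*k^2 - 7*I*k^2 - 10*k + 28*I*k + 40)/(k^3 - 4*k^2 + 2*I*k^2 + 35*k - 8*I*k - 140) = (k - 2*I)/(k + 7*I)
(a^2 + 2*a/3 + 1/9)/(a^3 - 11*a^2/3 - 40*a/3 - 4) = (a + 1/3)/(a^2 - 4*a - 12)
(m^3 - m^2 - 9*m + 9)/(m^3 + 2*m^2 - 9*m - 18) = (m - 1)/(m + 2)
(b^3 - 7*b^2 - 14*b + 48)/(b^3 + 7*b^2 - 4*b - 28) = (b^2 - 5*b - 24)/(b^2 + 9*b + 14)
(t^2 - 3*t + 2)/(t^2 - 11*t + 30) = (t^2 - 3*t + 2)/(t^2 - 11*t + 30)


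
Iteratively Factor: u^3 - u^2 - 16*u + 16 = (u + 4)*(u^2 - 5*u + 4) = (u - 1)*(u + 4)*(u - 4)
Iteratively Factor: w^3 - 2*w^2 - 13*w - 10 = (w - 5)*(w^2 + 3*w + 2) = (w - 5)*(w + 2)*(w + 1)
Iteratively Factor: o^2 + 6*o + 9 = (o + 3)*(o + 3)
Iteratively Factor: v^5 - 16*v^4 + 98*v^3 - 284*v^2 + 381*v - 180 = (v - 3)*(v^4 - 13*v^3 + 59*v^2 - 107*v + 60) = (v - 3)^2*(v^3 - 10*v^2 + 29*v - 20) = (v - 4)*(v - 3)^2*(v^2 - 6*v + 5) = (v - 5)*(v - 4)*(v - 3)^2*(v - 1)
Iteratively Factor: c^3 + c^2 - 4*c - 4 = (c + 2)*(c^2 - c - 2) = (c - 2)*(c + 2)*(c + 1)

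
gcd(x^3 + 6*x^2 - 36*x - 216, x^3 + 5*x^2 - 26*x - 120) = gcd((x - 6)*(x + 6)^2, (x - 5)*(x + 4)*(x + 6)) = x + 6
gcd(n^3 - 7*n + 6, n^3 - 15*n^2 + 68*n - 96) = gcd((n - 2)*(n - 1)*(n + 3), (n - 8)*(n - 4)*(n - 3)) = 1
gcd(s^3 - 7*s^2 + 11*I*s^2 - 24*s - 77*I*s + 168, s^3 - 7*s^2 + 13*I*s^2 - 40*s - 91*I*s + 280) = s^2 + s*(-7 + 8*I) - 56*I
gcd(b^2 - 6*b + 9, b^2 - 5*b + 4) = 1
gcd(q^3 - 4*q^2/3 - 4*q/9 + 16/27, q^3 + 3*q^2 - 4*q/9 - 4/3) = q^2 - 4/9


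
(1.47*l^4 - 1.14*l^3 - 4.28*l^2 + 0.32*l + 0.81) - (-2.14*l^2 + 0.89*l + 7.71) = 1.47*l^4 - 1.14*l^3 - 2.14*l^2 - 0.57*l - 6.9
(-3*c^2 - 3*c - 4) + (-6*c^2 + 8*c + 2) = -9*c^2 + 5*c - 2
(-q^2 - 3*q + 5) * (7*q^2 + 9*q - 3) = -7*q^4 - 30*q^3 + 11*q^2 + 54*q - 15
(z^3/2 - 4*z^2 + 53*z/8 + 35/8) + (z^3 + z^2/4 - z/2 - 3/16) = 3*z^3/2 - 15*z^2/4 + 49*z/8 + 67/16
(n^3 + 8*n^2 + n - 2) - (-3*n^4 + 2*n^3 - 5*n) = 3*n^4 - n^3 + 8*n^2 + 6*n - 2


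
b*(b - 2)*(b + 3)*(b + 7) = b^4 + 8*b^3 + b^2 - 42*b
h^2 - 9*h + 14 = (h - 7)*(h - 2)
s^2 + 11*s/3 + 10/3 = (s + 5/3)*(s + 2)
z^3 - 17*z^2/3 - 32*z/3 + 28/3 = (z - 7)*(z - 2/3)*(z + 2)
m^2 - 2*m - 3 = (m - 3)*(m + 1)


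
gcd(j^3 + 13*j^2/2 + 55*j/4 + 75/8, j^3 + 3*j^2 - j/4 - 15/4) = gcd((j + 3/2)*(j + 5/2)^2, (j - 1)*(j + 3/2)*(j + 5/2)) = j^2 + 4*j + 15/4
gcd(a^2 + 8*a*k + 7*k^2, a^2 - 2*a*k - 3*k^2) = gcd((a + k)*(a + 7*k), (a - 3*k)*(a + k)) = a + k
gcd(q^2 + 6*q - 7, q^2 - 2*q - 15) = 1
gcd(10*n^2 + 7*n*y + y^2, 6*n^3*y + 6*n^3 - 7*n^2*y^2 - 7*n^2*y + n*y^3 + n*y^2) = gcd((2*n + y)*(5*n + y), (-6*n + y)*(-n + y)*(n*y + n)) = 1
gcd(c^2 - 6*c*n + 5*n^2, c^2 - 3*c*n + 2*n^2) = c - n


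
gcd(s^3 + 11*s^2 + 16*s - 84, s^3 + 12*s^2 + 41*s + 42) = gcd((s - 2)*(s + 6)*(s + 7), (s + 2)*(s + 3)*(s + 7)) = s + 7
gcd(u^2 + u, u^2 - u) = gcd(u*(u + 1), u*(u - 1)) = u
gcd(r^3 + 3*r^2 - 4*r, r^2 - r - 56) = 1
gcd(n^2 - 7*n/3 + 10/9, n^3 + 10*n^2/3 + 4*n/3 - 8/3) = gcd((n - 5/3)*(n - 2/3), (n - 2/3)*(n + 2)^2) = n - 2/3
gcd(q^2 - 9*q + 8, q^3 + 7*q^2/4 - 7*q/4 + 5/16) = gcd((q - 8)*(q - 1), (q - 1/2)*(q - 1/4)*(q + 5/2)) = 1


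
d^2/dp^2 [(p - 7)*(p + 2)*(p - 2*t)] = 6*p - 4*t - 10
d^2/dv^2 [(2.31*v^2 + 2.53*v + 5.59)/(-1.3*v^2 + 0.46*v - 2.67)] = (-11.31416*v^3 - 8.57454000000001*v^2 + 72.7467*v - 2.710118)/(2.197*v^6 - 2.3322*v^5 + 14.36214*v^4 - 9.677296*v^3 + 29.497626*v^2 - 9.837882*v + 19.034163)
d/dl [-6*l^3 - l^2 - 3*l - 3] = -18*l^2 - 2*l - 3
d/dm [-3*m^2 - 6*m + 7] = -6*m - 6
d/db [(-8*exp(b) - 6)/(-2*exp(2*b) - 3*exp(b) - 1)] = 2*(-(4*exp(b) + 3)^2 + 8*exp(2*b) + 12*exp(b) + 4)*exp(b)/(2*exp(2*b) + 3*exp(b) + 1)^2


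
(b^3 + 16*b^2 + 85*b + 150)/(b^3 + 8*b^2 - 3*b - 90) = (b + 5)/(b - 3)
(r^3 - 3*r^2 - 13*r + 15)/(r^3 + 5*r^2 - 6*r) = (r^2 - 2*r - 15)/(r*(r + 6))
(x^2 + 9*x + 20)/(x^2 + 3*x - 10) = (x + 4)/(x - 2)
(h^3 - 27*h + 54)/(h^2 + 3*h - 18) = h - 3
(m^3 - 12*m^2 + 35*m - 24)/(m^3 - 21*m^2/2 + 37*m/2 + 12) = 2*(m - 1)/(2*m + 1)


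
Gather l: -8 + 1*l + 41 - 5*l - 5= 28 - 4*l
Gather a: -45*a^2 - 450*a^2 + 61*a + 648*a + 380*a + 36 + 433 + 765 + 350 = -495*a^2 + 1089*a + 1584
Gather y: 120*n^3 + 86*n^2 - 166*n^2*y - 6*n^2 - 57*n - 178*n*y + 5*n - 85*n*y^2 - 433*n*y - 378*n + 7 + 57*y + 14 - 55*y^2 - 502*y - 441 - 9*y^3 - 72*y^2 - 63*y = 120*n^3 + 80*n^2 - 430*n - 9*y^3 + y^2*(-85*n - 127) + y*(-166*n^2 - 611*n - 508) - 420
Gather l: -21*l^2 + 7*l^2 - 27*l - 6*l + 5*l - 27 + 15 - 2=-14*l^2 - 28*l - 14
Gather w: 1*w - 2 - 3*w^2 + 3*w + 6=-3*w^2 + 4*w + 4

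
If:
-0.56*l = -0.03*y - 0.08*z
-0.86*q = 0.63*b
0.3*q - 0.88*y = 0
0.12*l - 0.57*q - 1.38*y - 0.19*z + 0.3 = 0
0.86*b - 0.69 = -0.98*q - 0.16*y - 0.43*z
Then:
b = -0.03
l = 0.23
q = 0.02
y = 0.01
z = 1.61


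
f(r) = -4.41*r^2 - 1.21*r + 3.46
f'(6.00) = -54.13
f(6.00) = -162.56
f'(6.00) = -54.13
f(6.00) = -162.56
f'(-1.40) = 11.14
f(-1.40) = -3.49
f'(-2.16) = 17.84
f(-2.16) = -14.50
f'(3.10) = -28.55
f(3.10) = -42.67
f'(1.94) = -18.32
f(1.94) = -15.48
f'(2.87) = -26.52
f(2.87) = -36.34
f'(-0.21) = 0.64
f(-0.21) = 3.52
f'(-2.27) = 18.81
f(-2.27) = -16.52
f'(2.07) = -19.47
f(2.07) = -17.94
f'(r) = -8.82*r - 1.21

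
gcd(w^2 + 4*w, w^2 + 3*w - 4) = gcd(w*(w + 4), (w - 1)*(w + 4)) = w + 4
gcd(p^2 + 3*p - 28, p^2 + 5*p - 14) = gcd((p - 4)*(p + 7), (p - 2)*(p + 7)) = p + 7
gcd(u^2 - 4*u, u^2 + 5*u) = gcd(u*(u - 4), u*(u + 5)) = u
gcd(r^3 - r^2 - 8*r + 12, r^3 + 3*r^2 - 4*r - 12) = r^2 + r - 6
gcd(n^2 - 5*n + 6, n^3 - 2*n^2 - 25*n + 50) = n - 2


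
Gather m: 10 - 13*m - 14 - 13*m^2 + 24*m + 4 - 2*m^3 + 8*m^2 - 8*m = -2*m^3 - 5*m^2 + 3*m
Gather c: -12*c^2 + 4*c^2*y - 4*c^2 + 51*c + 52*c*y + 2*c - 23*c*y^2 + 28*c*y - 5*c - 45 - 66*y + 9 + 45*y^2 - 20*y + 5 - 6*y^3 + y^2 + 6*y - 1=c^2*(4*y - 16) + c*(-23*y^2 + 80*y + 48) - 6*y^3 + 46*y^2 - 80*y - 32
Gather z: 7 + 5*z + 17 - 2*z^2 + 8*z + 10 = -2*z^2 + 13*z + 34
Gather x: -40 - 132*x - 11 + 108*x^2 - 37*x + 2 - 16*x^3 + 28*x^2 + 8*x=-16*x^3 + 136*x^2 - 161*x - 49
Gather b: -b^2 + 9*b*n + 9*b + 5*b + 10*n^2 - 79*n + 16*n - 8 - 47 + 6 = -b^2 + b*(9*n + 14) + 10*n^2 - 63*n - 49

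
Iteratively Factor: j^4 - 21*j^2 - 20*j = (j - 5)*(j^3 + 5*j^2 + 4*j) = j*(j - 5)*(j^2 + 5*j + 4) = j*(j - 5)*(j + 4)*(j + 1)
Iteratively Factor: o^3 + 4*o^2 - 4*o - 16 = (o - 2)*(o^2 + 6*o + 8) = (o - 2)*(o + 2)*(o + 4)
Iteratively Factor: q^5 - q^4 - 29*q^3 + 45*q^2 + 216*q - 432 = (q - 3)*(q^4 + 2*q^3 - 23*q^2 - 24*q + 144) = (q - 3)*(q + 4)*(q^3 - 2*q^2 - 15*q + 36) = (q - 3)^2*(q + 4)*(q^2 + q - 12) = (q - 3)^2*(q + 4)^2*(q - 3)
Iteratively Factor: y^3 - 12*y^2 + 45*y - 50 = (y - 5)*(y^2 - 7*y + 10) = (y - 5)*(y - 2)*(y - 5)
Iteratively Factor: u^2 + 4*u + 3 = (u + 3)*(u + 1)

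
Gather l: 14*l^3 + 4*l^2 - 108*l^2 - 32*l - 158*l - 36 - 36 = 14*l^3 - 104*l^2 - 190*l - 72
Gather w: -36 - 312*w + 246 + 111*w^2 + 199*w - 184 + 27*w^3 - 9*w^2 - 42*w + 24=27*w^3 + 102*w^2 - 155*w + 50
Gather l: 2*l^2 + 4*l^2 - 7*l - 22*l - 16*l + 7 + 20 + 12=6*l^2 - 45*l + 39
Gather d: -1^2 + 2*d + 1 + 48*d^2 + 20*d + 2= 48*d^2 + 22*d + 2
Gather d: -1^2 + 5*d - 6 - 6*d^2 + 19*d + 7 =-6*d^2 + 24*d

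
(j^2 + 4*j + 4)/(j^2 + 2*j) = (j + 2)/j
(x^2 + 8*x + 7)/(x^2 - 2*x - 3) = (x + 7)/(x - 3)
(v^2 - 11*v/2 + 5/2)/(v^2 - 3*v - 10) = (v - 1/2)/(v + 2)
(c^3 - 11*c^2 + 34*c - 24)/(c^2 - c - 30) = (c^2 - 5*c + 4)/(c + 5)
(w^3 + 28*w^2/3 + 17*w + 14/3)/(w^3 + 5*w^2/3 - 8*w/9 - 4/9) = 3*(w + 7)/(3*w - 2)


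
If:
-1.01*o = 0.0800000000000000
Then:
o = -0.08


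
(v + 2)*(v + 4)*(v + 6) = v^3 + 12*v^2 + 44*v + 48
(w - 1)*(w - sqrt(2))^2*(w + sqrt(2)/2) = w^4 - 3*sqrt(2)*w^3/2 - w^3 + 3*sqrt(2)*w^2/2 + sqrt(2)*w - sqrt(2)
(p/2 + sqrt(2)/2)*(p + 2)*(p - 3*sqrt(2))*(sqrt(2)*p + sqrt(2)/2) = sqrt(2)*p^4/2 - 2*p^3 + 5*sqrt(2)*p^3/4 - 5*p^2 - 5*sqrt(2)*p^2/2 - 15*sqrt(2)*p/2 - 2*p - 3*sqrt(2)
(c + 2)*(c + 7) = c^2 + 9*c + 14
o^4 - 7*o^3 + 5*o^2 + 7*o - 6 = (o - 6)*(o - 1)^2*(o + 1)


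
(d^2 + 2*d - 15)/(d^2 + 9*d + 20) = (d - 3)/(d + 4)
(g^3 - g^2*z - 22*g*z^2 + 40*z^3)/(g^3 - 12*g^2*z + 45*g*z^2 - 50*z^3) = (g^2 + g*z - 20*z^2)/(g^2 - 10*g*z + 25*z^2)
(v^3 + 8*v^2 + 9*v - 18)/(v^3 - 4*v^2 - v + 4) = (v^2 + 9*v + 18)/(v^2 - 3*v - 4)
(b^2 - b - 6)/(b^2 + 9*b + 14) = (b - 3)/(b + 7)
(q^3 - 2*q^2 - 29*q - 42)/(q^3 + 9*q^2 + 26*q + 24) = (q - 7)/(q + 4)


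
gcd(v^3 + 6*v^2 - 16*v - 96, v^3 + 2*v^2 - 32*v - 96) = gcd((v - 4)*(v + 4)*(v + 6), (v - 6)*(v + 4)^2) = v + 4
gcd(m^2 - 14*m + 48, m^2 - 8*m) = m - 8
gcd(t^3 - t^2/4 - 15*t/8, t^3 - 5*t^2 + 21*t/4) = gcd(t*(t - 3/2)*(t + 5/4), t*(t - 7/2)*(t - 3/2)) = t^2 - 3*t/2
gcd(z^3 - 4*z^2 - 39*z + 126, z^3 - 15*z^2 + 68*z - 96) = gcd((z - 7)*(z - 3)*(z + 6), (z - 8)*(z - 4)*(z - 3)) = z - 3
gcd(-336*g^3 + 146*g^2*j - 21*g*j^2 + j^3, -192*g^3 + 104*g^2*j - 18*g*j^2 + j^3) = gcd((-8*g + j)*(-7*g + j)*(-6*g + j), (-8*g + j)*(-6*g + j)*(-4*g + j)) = 48*g^2 - 14*g*j + j^2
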